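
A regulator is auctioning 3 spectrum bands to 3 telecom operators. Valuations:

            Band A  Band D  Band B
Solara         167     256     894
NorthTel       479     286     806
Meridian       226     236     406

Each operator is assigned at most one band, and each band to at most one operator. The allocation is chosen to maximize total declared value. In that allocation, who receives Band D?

Optimal: Solara→Band B ($894M), NorthTel→Band A ($479M), Meridian→Band D ($236M) — total 894+479+236 = $1609M.
Column-greedy (each band in turn goes to its best remaining operator) gives $1141M, worse by 468.
Meridian's own top band is Band B ($406M), but forcing Meridian→Band B and reassigning the rest optimally gives only $1141M — worse by 468.

Meridian receives Band D.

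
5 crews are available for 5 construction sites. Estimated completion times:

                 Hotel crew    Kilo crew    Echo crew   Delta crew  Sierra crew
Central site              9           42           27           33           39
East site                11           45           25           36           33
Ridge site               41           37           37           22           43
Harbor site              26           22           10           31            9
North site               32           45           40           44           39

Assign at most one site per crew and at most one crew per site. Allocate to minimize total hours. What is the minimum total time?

Minimum total: 110 hours

Optimal: Hotel crew→Central site (9 hours), Kilo crew→North site (45 hours), Echo crew→East site (25 hours), Delta crew→Ridge site (22 hours), Sierra crew→Harbor site (9 hours) — total 9+45+25+22+9 = 110 hours.
Row-greedy (each crew in turn takes its cheapest remaining site) gives 117 hours, worse by 7.
Next-best assignment: Hotel crew→East site, Kilo crew→North site, Echo crew→Central site, Delta crew→Ridge site, Sierra crew→Harbor site = 114 hours.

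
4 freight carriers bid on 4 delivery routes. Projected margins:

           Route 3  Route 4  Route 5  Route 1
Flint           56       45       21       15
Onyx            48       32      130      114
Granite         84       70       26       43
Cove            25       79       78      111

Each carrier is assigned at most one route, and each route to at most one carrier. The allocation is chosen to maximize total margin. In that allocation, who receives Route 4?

Optimal: Flint→Route 4 ($45k), Onyx→Route 5 ($130k), Granite→Route 3 ($84k), Cove→Route 1 ($111k) — total 45+130+84+111 = $370k.
Column-greedy (each route in turn goes to its best remaining carrier) gives $308k, worse by 62.
Next-best assignment: Flint→Route 3, Onyx→Route 5, Granite→Route 4, Cove→Route 1 = $367k.
Flint's own top route is Route 3 ($56k), but forcing Flint→Route 3 and reassigning the rest optimally gives only $367k — worse by 3.

Flint receives Route 4.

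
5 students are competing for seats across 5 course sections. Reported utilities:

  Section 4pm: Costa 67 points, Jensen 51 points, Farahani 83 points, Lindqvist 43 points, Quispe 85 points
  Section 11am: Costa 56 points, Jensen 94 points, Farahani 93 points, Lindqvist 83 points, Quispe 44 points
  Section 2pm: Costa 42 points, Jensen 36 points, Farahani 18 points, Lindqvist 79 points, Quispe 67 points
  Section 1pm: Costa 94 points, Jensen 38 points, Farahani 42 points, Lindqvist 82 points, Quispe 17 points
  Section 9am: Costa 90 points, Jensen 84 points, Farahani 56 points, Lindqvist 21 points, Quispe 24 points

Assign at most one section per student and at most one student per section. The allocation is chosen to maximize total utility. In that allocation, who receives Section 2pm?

Optimal: Costa→Section 1pm (94 points), Jensen→Section 9am (84 points), Farahani→Section 11am (93 points), Lindqvist→Section 2pm (79 points), Quispe→Section 4pm (85 points) — total 94+84+93+79+85 = 435 points.
Next-best assignment: Costa→Section 9am, Jensen→Section 11am, Farahani→Section 4pm, Lindqvist→Section 1pm, Quispe→Section 2pm = 416 points.
Lindqvist's own top section is Section 11am (83 points), but forcing Lindqvist→Section 11am and reassigning the rest optimally gives only 411 points — worse by 24.

Lindqvist receives Section 2pm.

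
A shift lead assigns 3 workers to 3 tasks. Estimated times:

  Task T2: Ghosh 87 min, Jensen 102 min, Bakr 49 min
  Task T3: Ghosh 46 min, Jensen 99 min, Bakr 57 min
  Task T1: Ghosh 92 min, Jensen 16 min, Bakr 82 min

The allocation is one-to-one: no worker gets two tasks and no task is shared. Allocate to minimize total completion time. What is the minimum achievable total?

Minimum total: 111 min

Optimal: Ghosh→Task T3 (46 min), Jensen→Task T1 (16 min), Bakr→Task T2 (49 min) — total 46+16+49 = 111 min.
Next-best assignment: Ghosh→Task T2, Jensen→Task T1, Bakr→Task T3 = 160 min.
No other one-to-one assignment undercuts 111 min.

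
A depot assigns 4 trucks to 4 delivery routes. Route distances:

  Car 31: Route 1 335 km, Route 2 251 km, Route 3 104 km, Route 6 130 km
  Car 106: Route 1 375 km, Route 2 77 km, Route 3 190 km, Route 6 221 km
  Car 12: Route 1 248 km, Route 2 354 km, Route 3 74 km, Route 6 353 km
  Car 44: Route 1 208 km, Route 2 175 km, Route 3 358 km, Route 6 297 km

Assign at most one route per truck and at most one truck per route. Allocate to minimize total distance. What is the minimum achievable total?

Minimum total: 489 km

Optimal: Car 31→Route 6 (130 km), Car 106→Route 2 (77 km), Car 12→Route 3 (74 km), Car 44→Route 1 (208 km) — total 130+77+74+208 = 489 km.
Row-greedy (each truck in turn takes its cheapest remaining route) gives 726 km, worse by 237.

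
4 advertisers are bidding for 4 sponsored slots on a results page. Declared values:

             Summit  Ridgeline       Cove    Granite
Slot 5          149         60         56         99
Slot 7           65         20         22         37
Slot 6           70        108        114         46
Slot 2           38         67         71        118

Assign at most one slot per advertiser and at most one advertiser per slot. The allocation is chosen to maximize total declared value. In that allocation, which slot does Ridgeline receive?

Ridgeline receives Slot 7.

Optimal: Summit→Slot 5 ($149), Ridgeline→Slot 7 ($20), Cove→Slot 6 ($114), Granite→Slot 2 ($118) — total 149+20+114+118 = $401.
Column-greedy (each slot in turn goes to its best remaining advertiser) gives $367, worse by 34.
Next-best assignment: Summit→Slot 5, Ridgeline→Slot 6, Cove→Slot 7, Granite→Slot 2 = $397.
No other one-to-one assignment exceeds $401.
Ridgeline's own top slot is Slot 6 ($108), but forcing Ridgeline→Slot 6 and reassigning the rest optimally gives only $397 — worse by 4.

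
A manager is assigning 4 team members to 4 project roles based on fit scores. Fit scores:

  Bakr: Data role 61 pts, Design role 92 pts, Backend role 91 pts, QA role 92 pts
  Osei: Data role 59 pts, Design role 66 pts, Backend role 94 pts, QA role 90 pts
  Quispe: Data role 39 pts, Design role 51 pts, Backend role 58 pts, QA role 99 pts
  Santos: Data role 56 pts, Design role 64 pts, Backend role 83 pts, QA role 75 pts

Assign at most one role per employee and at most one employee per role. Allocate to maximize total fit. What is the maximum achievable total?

Optimal: Bakr→Design role (92 pts), Osei→Backend role (94 pts), Quispe→QA role (99 pts), Santos→Data role (56 pts) — total 92+94+99+56 = 341 pts.
Column-greedy (each role in turn goes to its best remaining employee) gives 309 pts, worse by 32.
Next-best assignment: Bakr→Design role, Osei→Data role, Quispe→QA role, Santos→Backend role = 333 pts.
Swapping Santos↔Bakr (Santos→Design role 64 pts, Bakr→Data role 61 pts) loses 23.

Maximum total: 341 pts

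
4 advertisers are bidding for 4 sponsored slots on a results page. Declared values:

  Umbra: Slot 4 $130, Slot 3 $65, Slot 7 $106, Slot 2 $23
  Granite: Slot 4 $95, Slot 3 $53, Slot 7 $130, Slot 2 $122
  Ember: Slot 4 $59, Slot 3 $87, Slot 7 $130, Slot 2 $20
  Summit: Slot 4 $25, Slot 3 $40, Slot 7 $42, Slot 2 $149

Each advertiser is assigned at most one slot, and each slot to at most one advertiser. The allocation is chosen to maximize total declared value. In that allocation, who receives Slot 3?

Optimal: Umbra→Slot 4 ($130), Granite→Slot 7 ($130), Ember→Slot 3 ($87), Summit→Slot 2 ($149) — total 130+130+87+149 = $496.
Swapping Umbra↔Granite (Umbra→Slot 7 $106, Granite→Slot 4 $95) loses 59.
Every other assignment is strictly worse.
Ember's own top slot is Slot 7 ($130), but forcing Ember→Slot 7 and reassigning the rest optimally gives only $462 — worse by 34.

Ember receives Slot 3.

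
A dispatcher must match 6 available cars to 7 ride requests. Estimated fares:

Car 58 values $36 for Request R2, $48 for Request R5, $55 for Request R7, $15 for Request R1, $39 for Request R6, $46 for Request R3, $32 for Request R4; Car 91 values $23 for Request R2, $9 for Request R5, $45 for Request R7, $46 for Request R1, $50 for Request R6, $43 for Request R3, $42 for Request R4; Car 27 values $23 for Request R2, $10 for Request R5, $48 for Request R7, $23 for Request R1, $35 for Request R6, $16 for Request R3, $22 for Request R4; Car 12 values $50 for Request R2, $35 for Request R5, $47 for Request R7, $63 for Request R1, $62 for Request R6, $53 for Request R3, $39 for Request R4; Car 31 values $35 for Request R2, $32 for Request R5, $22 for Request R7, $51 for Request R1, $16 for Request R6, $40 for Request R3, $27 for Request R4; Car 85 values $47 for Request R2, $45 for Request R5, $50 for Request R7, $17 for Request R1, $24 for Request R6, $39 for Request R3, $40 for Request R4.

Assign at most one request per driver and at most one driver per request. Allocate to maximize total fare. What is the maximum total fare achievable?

This is the linear assignment problem.
Optimal: Car 58→Request R5 ($48), Car 91→Request R3 ($43), Car 27→Request R7 ($48), Car 12→Request R6 ($62), Car 31→Request R1 ($51), Car 85→Request R2 ($47) — total 48+43+48+62+51+47 = $299.
Max-entry greedy (repeatedly take the single best remaining cell) gives $277, worse by 22.
Next-best assignment: Car 58→Request R5, Car 91→Request R4, Car 27→Request R7, Car 12→Request R6, Car 31→Request R1, Car 85→Request R2 = $298.

Maximum total: $299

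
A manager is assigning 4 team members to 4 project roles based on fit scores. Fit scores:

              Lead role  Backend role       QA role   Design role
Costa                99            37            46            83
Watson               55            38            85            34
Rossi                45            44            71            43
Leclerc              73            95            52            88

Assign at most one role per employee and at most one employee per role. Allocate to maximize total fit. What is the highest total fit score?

Treat this as an assignment problem: match each employee to one role.
Optimal: Costa→Lead role (99 pts), Watson→QA role (85 pts), Rossi→Design role (43 pts), Leclerc→Backend role (95 pts) — total 99+85+43+95 = 322 pts.
Row-greedy (each employee in turn takes its best remaining role) gives 316 pts, worse by 6.
Next-best assignment: Costa→Lead role, Watson→QA role, Rossi→Backend role, Leclerc→Design role = 316 pts.

Maximum total: 322 pts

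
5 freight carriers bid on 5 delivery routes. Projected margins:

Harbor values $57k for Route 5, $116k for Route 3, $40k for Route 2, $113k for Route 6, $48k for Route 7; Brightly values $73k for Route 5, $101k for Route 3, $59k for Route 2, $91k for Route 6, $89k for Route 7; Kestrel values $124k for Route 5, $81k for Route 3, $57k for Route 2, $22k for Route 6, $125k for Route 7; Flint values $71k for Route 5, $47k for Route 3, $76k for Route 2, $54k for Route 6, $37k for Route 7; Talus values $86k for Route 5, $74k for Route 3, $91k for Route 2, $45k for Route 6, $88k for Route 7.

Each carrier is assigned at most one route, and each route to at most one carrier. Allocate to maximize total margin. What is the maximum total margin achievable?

Optimal: Harbor→Route 6 ($113k), Brightly→Route 3 ($101k), Kestrel→Route 5 ($124k), Flint→Route 2 ($76k), Talus→Route 7 ($88k) — total 113+101+124+76+88 = $502k.
Swapping Kestrel↔Brightly (Kestrel→Route 3 $81k, Brightly→Route 5 $73k) loses 71.
Checked against all permutations: $502k is optimal.

Max total: $502k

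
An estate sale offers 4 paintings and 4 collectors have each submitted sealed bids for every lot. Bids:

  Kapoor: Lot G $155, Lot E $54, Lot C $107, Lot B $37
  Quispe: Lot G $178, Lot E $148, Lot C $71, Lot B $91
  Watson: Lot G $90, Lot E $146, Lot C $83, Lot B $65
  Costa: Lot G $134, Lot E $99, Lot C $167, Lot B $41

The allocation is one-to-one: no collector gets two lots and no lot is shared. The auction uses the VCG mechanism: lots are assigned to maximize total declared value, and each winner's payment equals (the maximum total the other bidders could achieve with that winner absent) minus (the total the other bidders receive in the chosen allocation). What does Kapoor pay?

Kapoor pays $87.

Efficient allocation: Kapoor→Lot G ($155), Quispe→Lot B ($91), Watson→Lot E ($146), Costa→Lot C ($167); total welfare W = $559.
Kapoor receives Lot G at value $155, so the others get W − 155 = $404.
Without Kapoor: best allocation of the remaining 3 bidders over all 4 lots is Quispe→Lot G ($178), Watson→Lot E ($146), Costa→Lot C ($167), total $491.
VCG payment = (others' best without Kapoor) − (others' welfare with Kapoor) = 491 − 404 = $87.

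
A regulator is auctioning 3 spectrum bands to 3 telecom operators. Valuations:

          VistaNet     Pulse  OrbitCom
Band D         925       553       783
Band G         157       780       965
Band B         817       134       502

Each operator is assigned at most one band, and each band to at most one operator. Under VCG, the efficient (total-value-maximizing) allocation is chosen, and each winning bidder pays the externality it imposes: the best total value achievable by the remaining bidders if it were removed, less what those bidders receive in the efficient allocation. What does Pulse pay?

Pulse pays $290M.

Efficient allocation: VistaNet→Band B ($817M), Pulse→Band G ($780M), OrbitCom→Band D ($783M); total welfare W = $2380M.
Pulse receives Band G at value $780M, so the others get W − 780 = $1600M.
Without Pulse: best allocation of the remaining 2 bidders over all 3 bands is VistaNet→Band D ($925M), OrbitCom→Band G ($965M), total $1890M.
VCG payment = (others' best without Pulse) − (others' welfare with Pulse) = 1890 − 1600 = $290M.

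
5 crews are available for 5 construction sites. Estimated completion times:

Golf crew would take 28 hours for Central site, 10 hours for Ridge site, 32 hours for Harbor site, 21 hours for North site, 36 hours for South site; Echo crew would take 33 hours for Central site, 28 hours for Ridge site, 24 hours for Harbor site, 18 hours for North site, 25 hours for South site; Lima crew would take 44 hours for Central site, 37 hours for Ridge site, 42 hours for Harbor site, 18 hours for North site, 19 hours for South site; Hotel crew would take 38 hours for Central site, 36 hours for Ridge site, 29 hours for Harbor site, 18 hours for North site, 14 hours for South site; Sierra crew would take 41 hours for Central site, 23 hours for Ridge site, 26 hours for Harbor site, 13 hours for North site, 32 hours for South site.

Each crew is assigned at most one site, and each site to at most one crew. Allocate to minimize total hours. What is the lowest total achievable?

Min total: 101 hours

Optimal: Golf crew→Ridge site (10 hours), Echo crew→Central site (33 hours), Lima crew→North site (18 hours), Hotel crew→South site (14 hours), Sierra crew→Harbor site (26 hours) — total 10+33+18+14+26 = 101 hours.
Row-greedy (each crew in turn takes its cheapest remaining site) gives 117 hours, worse by 16.
Every other assignment is strictly worse.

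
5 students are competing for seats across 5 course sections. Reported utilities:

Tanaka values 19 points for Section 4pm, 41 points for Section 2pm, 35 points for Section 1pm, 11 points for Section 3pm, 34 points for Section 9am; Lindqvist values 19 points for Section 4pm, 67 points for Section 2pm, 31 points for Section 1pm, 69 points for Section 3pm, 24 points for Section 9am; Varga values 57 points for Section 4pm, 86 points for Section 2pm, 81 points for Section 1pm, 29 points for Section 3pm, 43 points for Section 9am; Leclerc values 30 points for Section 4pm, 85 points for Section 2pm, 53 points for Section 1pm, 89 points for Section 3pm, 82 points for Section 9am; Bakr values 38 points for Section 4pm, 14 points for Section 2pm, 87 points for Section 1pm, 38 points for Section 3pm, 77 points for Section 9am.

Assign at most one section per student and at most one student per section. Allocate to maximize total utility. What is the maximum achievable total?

Optimal: Tanaka→Section 4pm (19 points), Lindqvist→Section 3pm (69 points), Varga→Section 2pm (86 points), Leclerc→Section 9am (82 points), Bakr→Section 1pm (87 points) — total 19+69+86+82+87 = 343 points.
Max-entry greedy (repeatedly take the single best remaining cell) gives 315 points, worse by 28.

Max total: 343 points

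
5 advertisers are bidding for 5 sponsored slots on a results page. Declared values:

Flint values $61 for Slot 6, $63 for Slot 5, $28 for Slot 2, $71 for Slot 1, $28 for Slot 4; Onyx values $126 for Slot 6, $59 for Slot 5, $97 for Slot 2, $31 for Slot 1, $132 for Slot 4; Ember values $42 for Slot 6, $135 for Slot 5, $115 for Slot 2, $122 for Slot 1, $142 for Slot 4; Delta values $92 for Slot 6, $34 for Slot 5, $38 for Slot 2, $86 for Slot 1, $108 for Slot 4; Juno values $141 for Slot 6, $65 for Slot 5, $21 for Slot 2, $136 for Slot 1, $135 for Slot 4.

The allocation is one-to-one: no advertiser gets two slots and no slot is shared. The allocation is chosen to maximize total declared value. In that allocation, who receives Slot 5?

Optimal: Flint→Slot 1 ($71), Onyx→Slot 2 ($97), Ember→Slot 5 ($135), Delta→Slot 4 ($108), Juno→Slot 6 ($141) — total 71+97+135+108+141 = $552.
Column-greedy (each slot in turn goes to its best remaining advertiser) gives $487, worse by 65.
Next-best assignment: Flint→Slot 5, Onyx→Slot 6, Ember→Slot 2, Delta→Slot 4, Juno→Slot 1 = $548.
Every other assignment is strictly worse.
Ember's own top slot is Slot 4 ($142), but forcing Ember→Slot 4 and reassigning the rest optimally gives only $530 — worse by 22.

Ember receives Slot 5.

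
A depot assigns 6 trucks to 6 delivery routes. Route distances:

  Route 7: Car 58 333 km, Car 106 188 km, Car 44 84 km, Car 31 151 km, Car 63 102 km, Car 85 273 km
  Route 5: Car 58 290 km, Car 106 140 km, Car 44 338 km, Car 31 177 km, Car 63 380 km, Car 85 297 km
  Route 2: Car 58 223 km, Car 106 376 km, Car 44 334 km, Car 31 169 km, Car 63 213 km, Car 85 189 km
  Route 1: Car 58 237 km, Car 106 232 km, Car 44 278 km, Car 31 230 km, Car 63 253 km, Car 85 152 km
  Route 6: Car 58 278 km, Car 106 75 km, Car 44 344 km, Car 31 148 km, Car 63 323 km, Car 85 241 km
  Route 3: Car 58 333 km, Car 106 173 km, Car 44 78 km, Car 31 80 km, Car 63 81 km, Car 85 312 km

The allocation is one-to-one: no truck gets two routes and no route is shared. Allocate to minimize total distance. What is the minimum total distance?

Minimum total: 792 km

Optimal: Car 58→Route 2 (223 km), Car 106→Route 6 (75 km), Car 44→Route 7 (84 km), Car 31→Route 5 (177 km), Car 63→Route 3 (81 km), Car 85→Route 1 (152 km) — total 223+75+84+177+81+152 = 792 km.
Row-greedy (each truck in turn takes its cheapest remaining route) gives 1077 km, worse by 285.
Next-best assignment: Car 58→Route 2, Car 106→Route 6, Car 44→Route 3, Car 31→Route 5, Car 63→Route 7, Car 85→Route 1 = 807 km.
Checked against all permutations: 792 km is optimal.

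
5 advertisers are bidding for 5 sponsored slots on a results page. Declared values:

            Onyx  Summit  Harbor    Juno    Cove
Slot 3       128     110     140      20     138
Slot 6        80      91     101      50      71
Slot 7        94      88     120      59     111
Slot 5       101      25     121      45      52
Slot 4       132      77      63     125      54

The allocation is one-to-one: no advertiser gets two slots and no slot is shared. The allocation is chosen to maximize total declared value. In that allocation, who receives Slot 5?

This is the linear assignment problem.
Optimal: Onyx→Slot 3 ($128), Summit→Slot 6 ($91), Harbor→Slot 5 ($121), Juno→Slot 4 ($125), Cove→Slot 7 ($111) — total 128+91+121+125+111 = $576.
Column-greedy (each slot in turn goes to its best remaining advertiser) gives $568, worse by 8.
Harbor's own top slot is Slot 3 ($140), but forcing Harbor→Slot 3 and reassigning the rest optimally gives only $568 — worse by 8.

Harbor receives Slot 5.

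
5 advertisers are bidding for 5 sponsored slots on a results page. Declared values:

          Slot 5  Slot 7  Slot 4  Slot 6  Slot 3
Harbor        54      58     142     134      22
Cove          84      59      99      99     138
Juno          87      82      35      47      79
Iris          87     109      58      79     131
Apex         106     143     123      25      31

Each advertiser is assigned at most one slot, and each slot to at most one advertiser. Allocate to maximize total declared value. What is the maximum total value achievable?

Optimal: Harbor→Slot 4 ($142), Cove→Slot 6 ($99), Juno→Slot 5 ($87), Iris→Slot 3 ($131), Apex→Slot 7 ($143) — total 142+99+87+131+143 = $602.
Row-greedy (each advertiser in turn takes its best remaining slot) gives $501, worse by 101.
Swapping Iris↔Harbor (Iris→Slot 4 $58, Harbor→Slot 3 $22) loses 193.

Max total: $602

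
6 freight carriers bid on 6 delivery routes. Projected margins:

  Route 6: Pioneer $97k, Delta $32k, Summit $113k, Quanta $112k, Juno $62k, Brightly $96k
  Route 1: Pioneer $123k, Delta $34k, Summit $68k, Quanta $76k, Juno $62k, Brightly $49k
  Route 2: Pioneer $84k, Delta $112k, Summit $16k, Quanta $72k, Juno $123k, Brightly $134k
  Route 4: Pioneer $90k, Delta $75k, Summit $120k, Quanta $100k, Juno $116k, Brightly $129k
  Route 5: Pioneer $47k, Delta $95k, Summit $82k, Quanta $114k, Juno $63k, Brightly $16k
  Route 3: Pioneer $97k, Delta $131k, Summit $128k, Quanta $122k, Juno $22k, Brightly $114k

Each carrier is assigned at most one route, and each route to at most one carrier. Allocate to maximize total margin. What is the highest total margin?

Maximum total: $733k

Optimal: Pioneer→Route 1 ($123k), Delta→Route 3 ($131k), Summit→Route 6 ($113k), Quanta→Route 5 ($114k), Juno→Route 2 ($123k), Brightly→Route 4 ($129k) — total 123+131+113+114+123+129 = $733k.
Row-greedy (each carrier in turn takes its best remaining route) gives $707k, worse by 26.
Next-best assignment: Pioneer→Route 1, Delta→Route 3, Summit→Route 6, Quanta→Route 5, Juno→Route 4, Brightly→Route 2 = $731k.
Every other assignment is strictly worse.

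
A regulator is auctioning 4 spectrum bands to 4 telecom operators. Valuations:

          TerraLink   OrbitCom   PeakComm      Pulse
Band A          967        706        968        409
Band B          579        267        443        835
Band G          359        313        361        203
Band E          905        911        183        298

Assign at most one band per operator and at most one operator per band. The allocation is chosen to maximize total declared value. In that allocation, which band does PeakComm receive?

PeakComm receives Band G.

This is a one-to-one assignment (maximum-weight bipartite matching).
Optimal: TerraLink→Band A ($967M), OrbitCom→Band E ($911M), PeakComm→Band G ($361M), Pulse→Band B ($835M) — total 967+911+361+835 = $3074M.
Max-entry greedy (repeatedly take the single best remaining cell) gives $3073M, worse by 1.
PeakComm's own top band is Band A ($968M), but forcing PeakComm→Band A and reassigning the rest optimally gives only $3073M — worse by 1.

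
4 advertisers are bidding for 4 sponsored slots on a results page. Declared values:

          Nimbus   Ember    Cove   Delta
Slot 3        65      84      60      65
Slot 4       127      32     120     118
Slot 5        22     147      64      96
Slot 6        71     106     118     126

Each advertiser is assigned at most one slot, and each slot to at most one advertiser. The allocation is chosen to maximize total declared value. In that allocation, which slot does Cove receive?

This is the linear assignment problem.
Optimal: Nimbus→Slot 4 ($127), Ember→Slot 5 ($147), Cove→Slot 3 ($60), Delta→Slot 6 ($126) — total 127+147+60+126 = $460.
Row-greedy (each advertiser in turn takes its best remaining slot) gives $457, worse by 3.
No other one-to-one assignment exceeds $460.
Cove's own top slot is Slot 4 ($120), but forcing Cove→Slot 4 and reassigning the rest optimally gives only $458 — worse by 2.

Cove receives Slot 3.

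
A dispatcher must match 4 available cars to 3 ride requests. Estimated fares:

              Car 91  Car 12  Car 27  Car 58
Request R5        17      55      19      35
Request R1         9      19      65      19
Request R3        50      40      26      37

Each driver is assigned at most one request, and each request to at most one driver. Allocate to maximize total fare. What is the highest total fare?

Max total: $170

Optimal: Car 12→Request R5 ($55), Car 27→Request R1 ($65), Car 91→Request R3 ($50) — total 55+65+50 = $170.
Swapping Car 12↔Car 91 (Car 12→Request R3 $40, Car 91→Request R5 $17) loses 48.
Every other assignment is strictly worse.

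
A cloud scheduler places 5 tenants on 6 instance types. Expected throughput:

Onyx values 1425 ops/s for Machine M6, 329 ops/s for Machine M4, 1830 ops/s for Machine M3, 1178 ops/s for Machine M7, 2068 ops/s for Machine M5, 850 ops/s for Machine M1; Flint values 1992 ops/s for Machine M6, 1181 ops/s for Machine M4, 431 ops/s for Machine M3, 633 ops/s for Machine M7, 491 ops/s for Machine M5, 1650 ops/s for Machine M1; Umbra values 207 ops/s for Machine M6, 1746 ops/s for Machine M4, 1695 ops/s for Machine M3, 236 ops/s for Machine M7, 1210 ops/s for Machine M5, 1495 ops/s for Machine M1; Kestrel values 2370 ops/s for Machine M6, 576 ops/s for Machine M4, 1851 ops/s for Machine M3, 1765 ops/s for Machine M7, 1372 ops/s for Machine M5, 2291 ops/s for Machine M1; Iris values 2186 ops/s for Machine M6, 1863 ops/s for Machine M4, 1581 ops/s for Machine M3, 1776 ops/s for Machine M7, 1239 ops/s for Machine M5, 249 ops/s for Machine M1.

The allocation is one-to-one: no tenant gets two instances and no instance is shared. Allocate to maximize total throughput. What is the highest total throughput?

Maximum total: 9909 ops/s

Optimal: Onyx→Machine M5 (2068 ops/s), Flint→Machine M6 (1992 ops/s), Umbra→Machine M3 (1695 ops/s), Kestrel→Machine M1 (2291 ops/s), Iris→Machine M4 (1863 ops/s) — total 2068+1992+1695+2291+1863 = 9909 ops/s.
Row-greedy (each tenant in turn takes its best remaining instance) gives 9873 ops/s, worse by 36.
Every other assignment is strictly worse.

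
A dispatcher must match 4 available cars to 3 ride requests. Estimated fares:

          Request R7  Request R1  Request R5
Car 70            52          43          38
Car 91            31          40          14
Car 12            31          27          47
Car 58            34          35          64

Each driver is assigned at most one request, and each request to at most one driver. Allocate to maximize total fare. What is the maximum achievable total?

Optimal: Car 70→Request R7 ($52), Car 91→Request R1 ($40), Car 58→Request R5 ($64) — total 52+40+64 = $156.
Row-greedy (each driver in turn takes its best remaining request) gives $139, worse by 17.
No other one-to-one assignment exceeds $156.

Max total: $156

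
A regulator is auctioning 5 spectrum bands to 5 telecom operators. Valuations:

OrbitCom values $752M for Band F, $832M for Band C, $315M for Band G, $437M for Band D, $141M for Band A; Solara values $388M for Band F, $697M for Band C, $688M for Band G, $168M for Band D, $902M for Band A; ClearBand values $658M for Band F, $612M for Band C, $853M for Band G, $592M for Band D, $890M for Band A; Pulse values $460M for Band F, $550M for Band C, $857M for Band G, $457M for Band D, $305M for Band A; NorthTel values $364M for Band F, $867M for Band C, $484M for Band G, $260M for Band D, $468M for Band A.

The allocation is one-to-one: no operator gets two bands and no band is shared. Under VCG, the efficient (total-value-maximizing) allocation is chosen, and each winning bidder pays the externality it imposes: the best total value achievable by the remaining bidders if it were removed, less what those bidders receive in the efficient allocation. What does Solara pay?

Efficient allocation: OrbitCom→Band F ($752M), Solara→Band A ($902M), ClearBand→Band D ($592M), Pulse→Band G ($857M), NorthTel→Band C ($867M); total welfare W = $3970M.
Solara receives Band A at value $902M, so the others get W − 902 = $3068M.
Without Solara: best allocation of the remaining 4 bidders over all 5 bands is OrbitCom→Band F ($752M), ClearBand→Band A ($890M), Pulse→Band G ($857M), NorthTel→Band C ($867M), total $3366M.
VCG payment = (others' best without Solara) − (others' welfare with Solara) = 3366 − 3068 = $298M.

Solara pays $298M.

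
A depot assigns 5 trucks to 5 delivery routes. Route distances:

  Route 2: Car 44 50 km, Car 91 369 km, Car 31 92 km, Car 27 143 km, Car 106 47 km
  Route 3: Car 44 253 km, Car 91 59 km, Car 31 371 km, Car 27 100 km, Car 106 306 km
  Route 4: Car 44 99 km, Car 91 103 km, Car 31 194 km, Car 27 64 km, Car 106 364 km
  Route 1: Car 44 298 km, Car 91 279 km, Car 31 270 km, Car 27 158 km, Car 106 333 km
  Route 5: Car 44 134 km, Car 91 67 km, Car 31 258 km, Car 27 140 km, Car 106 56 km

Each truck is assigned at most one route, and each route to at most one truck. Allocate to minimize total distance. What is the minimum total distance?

This is the linear assignment problem.
Optimal: Car 44→Route 4 (99 km), Car 91→Route 3 (59 km), Car 31→Route 2 (92 km), Car 27→Route 1 (158 km), Car 106→Route 5 (56 km) — total 99+59+92+158+56 = 464 km.
Next-best assignment: Car 44→Route 2, Car 91→Route 3, Car 31→Route 1, Car 27→Route 4, Car 106→Route 5 = 499 km.
Checked against all permutations: 464 km is optimal.

Minimum total: 464 km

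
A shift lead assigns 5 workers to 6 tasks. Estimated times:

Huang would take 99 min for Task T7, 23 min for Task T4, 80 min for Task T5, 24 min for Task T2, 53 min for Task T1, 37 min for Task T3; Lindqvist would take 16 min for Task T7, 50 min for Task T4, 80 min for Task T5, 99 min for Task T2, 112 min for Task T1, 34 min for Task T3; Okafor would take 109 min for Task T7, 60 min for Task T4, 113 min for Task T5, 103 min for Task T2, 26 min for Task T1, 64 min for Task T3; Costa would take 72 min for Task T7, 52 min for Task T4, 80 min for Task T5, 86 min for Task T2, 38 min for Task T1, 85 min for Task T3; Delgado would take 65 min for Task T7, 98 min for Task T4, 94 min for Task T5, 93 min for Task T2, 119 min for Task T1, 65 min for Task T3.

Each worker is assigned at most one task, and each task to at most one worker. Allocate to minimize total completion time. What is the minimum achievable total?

Treat this as an assignment problem: match each worker to one task.
Optimal: Huang→Task T2 (24 min), Lindqvist→Task T7 (16 min), Okafor→Task T1 (26 min), Costa→Task T4 (52 min), Delgado→Task T3 (65 min) — total 24+16+26+52+65 = 183 min.
Min-entry greedy (repeatedly take the single cheapest remaining cell) gives 210 min, worse by 27.
Next-best assignment: Huang→Task T2, Lindqvist→Task T3, Okafor→Task T1, Costa→Task T4, Delgado→Task T7 = 201 min.

Min total: 183 min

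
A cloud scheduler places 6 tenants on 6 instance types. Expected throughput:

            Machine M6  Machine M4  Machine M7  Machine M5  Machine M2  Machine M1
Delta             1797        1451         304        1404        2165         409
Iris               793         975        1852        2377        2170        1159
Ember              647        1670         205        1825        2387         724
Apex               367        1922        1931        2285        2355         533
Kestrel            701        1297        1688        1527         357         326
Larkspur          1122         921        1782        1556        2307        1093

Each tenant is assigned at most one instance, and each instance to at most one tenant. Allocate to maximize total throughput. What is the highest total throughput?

Max total: 11264 ops/s

Treat this as an assignment problem: match each tenant to one instance.
Optimal: Delta→Machine M6 (1797 ops/s), Iris→Machine M5 (2377 ops/s), Ember→Machine M2 (2387 ops/s), Apex→Machine M4 (1922 ops/s), Kestrel→Machine M7 (1688 ops/s), Larkspur→Machine M1 (1093 ops/s) — total 1797+2377+2387+1922+1688+1093 = 11264 ops/s.
Row-greedy (each tenant in turn takes its best remaining instance) gives 9937 ops/s, worse by 1327.
No other one-to-one assignment exceeds 11264 ops/s.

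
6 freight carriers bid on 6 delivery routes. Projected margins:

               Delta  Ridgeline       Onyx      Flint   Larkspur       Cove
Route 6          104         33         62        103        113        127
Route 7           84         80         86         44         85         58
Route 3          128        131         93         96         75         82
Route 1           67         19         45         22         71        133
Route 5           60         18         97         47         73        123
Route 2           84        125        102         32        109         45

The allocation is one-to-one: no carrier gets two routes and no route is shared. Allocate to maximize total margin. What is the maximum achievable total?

Optimal: Delta→Route 3 ($128k), Ridgeline→Route 2 ($125k), Onyx→Route 5 ($97k), Flint→Route 6 ($103k), Larkspur→Route 7 ($85k), Cove→Route 1 ($133k) — total 128+125+97+103+85+133 = $671k.
Column-greedy (each route in turn goes to its best remaining carrier) gives $507k, worse by 164.
No other one-to-one assignment exceeds $671k.

Max total: $671k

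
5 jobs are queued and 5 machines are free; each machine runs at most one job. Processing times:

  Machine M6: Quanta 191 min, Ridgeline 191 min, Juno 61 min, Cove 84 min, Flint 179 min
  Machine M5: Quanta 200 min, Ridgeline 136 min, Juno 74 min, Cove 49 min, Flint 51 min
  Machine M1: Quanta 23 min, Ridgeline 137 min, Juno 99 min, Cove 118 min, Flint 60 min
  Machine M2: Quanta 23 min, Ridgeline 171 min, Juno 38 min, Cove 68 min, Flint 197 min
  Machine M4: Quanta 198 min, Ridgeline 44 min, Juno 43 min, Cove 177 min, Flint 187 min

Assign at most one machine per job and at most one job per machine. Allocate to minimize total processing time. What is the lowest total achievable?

Min total: 237 min

Treat this as an assignment problem: match each job to one machine.
Optimal: Quanta→Machine M2 (23 min), Ridgeline→Machine M4 (44 min), Juno→Machine M6 (61 min), Cove→Machine M5 (49 min), Flint→Machine M1 (60 min) — total 23+44+61+49+60 = 237 min.
Column-greedy (each machine in turn goes to its cheapest remaining job) gives 491 min, worse by 254.
Next-best assignment: Quanta→Machine M1, Ridgeline→Machine M4, Juno→Machine M2, Cove→Machine M6, Flint→Machine M5 = 240 min.
Swapping Cove↔Flint (Cove→Machine M1 118 min, Flint→Machine M5 51 min) adds 60.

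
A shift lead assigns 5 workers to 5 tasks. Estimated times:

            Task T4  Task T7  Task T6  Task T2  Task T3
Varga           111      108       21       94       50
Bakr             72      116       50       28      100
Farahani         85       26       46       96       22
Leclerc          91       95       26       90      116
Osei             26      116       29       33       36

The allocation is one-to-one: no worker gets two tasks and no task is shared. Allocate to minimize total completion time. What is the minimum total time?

Min total: 156 min

This is the linear assignment problem.
Optimal: Varga→Task T3 (50 min), Bakr→Task T2 (28 min), Farahani→Task T7 (26 min), Leclerc→Task T6 (26 min), Osei→Task T4 (26 min) — total 50+28+26+26+26 = 156 min.
Row-greedy (each worker in turn takes its cheapest remaining task) gives 278 min, worse by 122.
Next-best assignment: Varga→Task T6, Bakr→Task T2, Farahani→Task T3, Leclerc→Task T7, Osei→Task T4 = 192 min.
Swapping Osei↔Varga (Osei→Task T3 36 min, Varga→Task T4 111 min) adds 71.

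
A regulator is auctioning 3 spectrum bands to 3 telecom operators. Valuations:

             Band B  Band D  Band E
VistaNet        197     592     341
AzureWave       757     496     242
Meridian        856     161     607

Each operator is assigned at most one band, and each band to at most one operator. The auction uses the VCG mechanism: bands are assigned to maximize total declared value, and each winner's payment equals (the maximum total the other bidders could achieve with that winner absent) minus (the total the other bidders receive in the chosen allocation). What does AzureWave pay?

Efficient allocation: VistaNet→Band D ($592M), AzureWave→Band B ($757M), Meridian→Band E ($607M); total welfare W = $1956M.
AzureWave receives Band B at value $757M, so the others get W − 757 = $1199M.
Without AzureWave: best allocation of the remaining 2 bidders over all 3 bands is VistaNet→Band D ($592M), Meridian→Band B ($856M), total $1448M.
VCG payment = (others' best without AzureWave) − (others' welfare with AzureWave) = 1448 − 1199 = $249M.

AzureWave pays $249M.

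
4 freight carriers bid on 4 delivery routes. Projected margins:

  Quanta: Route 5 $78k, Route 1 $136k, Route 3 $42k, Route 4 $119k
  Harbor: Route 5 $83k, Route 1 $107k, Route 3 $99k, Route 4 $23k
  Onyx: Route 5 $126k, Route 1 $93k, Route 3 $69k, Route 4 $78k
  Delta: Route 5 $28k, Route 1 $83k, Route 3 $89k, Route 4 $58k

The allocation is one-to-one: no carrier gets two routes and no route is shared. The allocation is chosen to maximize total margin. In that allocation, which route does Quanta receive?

Optimal: Quanta→Route 4 ($119k), Harbor→Route 1 ($107k), Onyx→Route 5 ($126k), Delta→Route 3 ($89k) — total 119+107+126+89 = $441k.
Column-greedy (each route in turn goes to its best remaining carrier) gives $419k, worse by 22.
Every other assignment is strictly worse.
Quanta's own top route is Route 1 ($136k), but forcing Quanta→Route 1 and reassigning the rest optimally gives only $419k — worse by 22.

Quanta receives Route 4.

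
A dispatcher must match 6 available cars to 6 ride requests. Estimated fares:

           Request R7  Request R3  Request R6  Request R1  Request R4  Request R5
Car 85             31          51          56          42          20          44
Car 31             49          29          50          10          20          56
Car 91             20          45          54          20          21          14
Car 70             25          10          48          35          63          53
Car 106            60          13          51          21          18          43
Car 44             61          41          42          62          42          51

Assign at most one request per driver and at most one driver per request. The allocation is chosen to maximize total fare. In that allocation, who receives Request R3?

Optimal: Car 85→Request R3 ($51), Car 31→Request R5 ($56), Car 91→Request R6 ($54), Car 70→Request R4 ($63), Car 106→Request R7 ($60), Car 44→Request R1 ($62) — total 51+56+54+63+60+62 = $346.
Row-greedy (each driver in turn takes its best remaining request) gives $342, worse by 4.
Car 85's own top request is Request R6 ($56), but forcing Car 85→Request R6 and reassigning the rest optimally gives only $342 — worse by 4.

Car 85 receives Request R3.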